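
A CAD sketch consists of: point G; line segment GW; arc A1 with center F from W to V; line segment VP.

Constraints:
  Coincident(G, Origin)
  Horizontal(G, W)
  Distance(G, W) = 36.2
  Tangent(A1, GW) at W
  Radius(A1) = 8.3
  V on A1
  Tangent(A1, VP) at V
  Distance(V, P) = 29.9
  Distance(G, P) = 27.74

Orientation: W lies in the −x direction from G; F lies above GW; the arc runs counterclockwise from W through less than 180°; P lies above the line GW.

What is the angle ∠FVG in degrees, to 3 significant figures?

145°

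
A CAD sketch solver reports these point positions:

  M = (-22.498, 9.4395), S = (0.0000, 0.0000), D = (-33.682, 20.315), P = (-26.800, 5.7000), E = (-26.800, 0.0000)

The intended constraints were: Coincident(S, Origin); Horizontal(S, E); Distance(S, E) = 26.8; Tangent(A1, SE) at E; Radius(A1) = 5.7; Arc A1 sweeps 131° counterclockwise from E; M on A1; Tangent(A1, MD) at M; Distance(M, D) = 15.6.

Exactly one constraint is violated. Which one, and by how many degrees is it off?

Tangent(A1, MD) at M — off by 4.80°.

S = (0.00, 0.00) ✓; S.y = 0.00, E.y = 0.00 ✓; |SE| = 26.80 ✓; ∠(PE, ES) = 90.00° ✓; |PE| = 5.700 ✓; bearing(P→M) − bearing(P→E) = 131.0° ✓; |PM| = 5.700 ✓; ∠(PM, MD) = 85.20° ✗; |MD| = 15.60 ✓.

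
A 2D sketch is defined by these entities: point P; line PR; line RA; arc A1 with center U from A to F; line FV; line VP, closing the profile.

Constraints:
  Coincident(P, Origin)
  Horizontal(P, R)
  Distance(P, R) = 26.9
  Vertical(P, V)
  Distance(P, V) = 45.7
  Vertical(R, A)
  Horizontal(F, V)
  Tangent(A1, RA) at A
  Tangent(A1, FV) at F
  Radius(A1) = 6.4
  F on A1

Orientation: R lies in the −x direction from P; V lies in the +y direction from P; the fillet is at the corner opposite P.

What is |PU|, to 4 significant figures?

44.33

P is at the origin; P and R share the same y with |PR| = 26.9 and R on the −x side, so R = (-26.90, 0.000). PV is vertical with |PV| = 45.7 and V on the +y side, so V = (0.000, 45.70). The virtual corner opposite P is at (-26.90, 45.70). Since A1 is tangent to RA there, UA ⟂ RA and tangency of A1 to FV means the radius UF is perpendicular to FV, with radius 6.4, so the center U sits 6.4 in from both sides at U = (-20.50, 39.30). Then |PU| = |U − P| = 44.33.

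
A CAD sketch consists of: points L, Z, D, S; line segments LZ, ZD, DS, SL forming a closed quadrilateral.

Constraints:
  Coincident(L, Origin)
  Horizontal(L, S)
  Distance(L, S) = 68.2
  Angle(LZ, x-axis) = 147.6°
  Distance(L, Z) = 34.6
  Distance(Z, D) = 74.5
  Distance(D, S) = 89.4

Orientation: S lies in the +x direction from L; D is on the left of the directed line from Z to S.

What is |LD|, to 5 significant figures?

77.428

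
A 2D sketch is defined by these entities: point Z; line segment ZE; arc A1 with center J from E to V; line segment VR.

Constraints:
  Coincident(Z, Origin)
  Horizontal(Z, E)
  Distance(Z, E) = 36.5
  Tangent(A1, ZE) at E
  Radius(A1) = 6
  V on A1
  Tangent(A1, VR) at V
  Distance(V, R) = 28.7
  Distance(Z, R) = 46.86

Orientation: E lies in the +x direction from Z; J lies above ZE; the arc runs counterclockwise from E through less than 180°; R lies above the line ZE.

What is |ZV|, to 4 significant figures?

42.86

Z is at the origin; ZE is horizontal with |ZE| = 36.5 and E on the +x side, so E = (36.50, 0.000). The tangent condition forces JE to be normal to ZE, so J = E + (0, 6) = (36.50, 6.000). Since JV ⟂ VR (tangency), |JR| = √(6.0² + 28.7²) = 29.32 regardless of where V sits on A1. So R lies on both circle(Z, 46.86) and circle(J, 29.32); the above-ZE intersection is R = (31.32, 34.86). V is the foot of the tangent from R: V = (42.06, 8.247).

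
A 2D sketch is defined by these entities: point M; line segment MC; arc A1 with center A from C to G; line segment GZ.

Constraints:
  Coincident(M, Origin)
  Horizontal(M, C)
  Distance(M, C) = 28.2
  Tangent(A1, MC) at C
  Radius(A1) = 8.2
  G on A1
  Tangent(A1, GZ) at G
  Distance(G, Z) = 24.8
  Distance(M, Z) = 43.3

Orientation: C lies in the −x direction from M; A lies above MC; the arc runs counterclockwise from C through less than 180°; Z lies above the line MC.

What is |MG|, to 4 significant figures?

22.71

M is at the origin; MC is horizontal with |MC| = 28.2 and C on the −x side, so C = (-28.20, 0.000). A1 meets MC tangentially, so AC is at right angles to MC, so A = C + (0, 8.2) = (-28.20, 8.200). Since AG ⟂ GZ (tangency), |AZ| = √(8.2² + 24.8²) = 26.12 regardless of where G sits on A1. So Z lies on both circle(M, 43.3) and circle(A, 26.12); the above-MC intersection is Z = (-26.47, 34.26). G is the foot of the tangent from Z: G = (-20.26, 10.25).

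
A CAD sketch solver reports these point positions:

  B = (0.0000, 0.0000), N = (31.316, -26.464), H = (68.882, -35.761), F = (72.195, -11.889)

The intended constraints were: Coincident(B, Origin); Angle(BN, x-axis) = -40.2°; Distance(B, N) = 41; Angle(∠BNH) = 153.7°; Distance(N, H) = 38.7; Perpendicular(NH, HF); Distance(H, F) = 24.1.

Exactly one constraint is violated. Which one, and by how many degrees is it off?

Perpendicular(NH, HF) — off by 6.00°.

B = (0.00, 0.00) ✓; BN at -40.20° ✓; |BN| = 41.00 ✓; ∠BNH = 153.7° ✓; |NH| = 38.70 ✓; ∠(NH, HF) = 96.00° ✗; |HF| = 24.10 ✓.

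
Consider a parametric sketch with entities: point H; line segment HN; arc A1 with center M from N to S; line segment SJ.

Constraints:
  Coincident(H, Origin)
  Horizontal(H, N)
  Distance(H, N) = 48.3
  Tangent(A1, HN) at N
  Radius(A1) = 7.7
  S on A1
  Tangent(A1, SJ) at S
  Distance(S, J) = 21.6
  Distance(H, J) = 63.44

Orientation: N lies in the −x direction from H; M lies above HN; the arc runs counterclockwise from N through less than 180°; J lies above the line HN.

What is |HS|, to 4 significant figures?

44.26

Checks: |MS| = 7.700 ✓; ∠(MS, SJ) = 90.00° ✓; |SJ| = 21.60 ✓; |HJ| = 63.44 ✓.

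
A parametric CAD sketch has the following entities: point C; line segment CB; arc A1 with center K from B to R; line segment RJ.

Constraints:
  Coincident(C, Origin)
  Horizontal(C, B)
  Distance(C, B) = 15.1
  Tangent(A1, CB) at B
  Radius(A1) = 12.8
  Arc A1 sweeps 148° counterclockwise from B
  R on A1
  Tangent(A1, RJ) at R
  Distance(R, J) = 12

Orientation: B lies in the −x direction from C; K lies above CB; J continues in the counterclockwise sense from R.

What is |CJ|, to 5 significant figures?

35.254

C is at the origin; C and B share the same y with |CB| = 15.1 and B on the −x side, so B = (-15.100, 0.0000). A1 meets CB tangentially, so KB is at right angles to CB, so K = B + (0, 12.8) = (-15.100, 12.800). On A1, B sits at bearing -90° from K; a 148° counterclockwise sweep puts R at bearing 58°, so R = K + 12.8·(cos 58°, sin 58°) = (-8.3170, 23.655). Tangency of A1 to RJ means the radius KR is perpendicular to RJ, so RJ runs along (−sin 58°, cos 58°); with |RJ| = 12.0, J = (-18.494, 30.014). Then |CJ| = |J − C| = 35.254.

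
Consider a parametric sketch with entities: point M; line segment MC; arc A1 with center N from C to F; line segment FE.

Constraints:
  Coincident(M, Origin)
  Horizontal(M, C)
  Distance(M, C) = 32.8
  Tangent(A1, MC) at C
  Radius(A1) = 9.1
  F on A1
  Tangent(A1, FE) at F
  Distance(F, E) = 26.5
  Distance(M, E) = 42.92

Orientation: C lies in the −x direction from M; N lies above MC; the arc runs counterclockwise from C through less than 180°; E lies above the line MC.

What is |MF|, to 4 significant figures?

25.41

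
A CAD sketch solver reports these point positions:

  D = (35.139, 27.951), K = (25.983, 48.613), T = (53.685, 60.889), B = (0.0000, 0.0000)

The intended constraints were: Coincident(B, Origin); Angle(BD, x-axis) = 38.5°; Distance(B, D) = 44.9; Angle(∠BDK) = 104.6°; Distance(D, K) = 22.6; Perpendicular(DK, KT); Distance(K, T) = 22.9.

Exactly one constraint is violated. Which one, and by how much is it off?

Distance(K, T) = 22.9 — off by 7.40.

B = (0.00, 0.00) ✓; BD at 38.50° ✓; |BD| = 44.90 ✓; ∠BDK = 104.6° ✓; |DK| = 22.60 ✓; ∠(DK, KT) = 90.00° ✓; |KT| = 30.30 ✗.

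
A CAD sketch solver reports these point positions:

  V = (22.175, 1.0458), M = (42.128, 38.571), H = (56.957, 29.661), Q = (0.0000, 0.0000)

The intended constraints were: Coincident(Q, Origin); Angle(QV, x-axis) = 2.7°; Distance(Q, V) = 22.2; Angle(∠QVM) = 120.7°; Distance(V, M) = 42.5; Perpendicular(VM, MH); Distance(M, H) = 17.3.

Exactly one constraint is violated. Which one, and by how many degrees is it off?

Perpendicular(VM, MH) — off by 3.00°.

Q = (0.00, 0.00) ✓; QV at 2.700° ✓; |QV| = 22.20 ✓; ∠QVM = 120.7° ✓; |VM| = 42.50 ✓; ∠(VM, MH) = 93.00° ✗; |MH| = 17.30 ✓.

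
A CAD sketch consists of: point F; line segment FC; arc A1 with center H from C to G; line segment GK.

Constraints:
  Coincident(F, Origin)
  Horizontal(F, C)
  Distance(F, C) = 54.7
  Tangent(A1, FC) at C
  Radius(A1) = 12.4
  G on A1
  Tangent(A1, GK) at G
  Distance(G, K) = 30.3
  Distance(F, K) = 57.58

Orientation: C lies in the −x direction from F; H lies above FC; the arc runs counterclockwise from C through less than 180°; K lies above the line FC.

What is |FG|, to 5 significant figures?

43.844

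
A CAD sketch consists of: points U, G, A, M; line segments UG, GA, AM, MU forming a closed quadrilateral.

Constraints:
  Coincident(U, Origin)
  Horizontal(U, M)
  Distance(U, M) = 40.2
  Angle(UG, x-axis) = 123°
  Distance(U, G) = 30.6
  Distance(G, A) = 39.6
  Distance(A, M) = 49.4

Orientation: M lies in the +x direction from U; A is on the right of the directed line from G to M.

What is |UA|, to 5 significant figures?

14.886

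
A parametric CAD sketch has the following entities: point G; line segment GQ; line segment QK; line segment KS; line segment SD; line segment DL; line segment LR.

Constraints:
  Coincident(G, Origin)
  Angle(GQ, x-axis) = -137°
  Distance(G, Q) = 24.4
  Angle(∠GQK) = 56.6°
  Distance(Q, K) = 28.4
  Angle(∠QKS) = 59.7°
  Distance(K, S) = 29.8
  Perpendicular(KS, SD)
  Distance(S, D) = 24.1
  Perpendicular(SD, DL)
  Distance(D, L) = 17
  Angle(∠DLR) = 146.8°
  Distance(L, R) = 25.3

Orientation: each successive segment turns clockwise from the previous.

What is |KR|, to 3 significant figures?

13.2

The perpendicularity gives DL at right angles to SD, so DL runs at 159°; with |DL| = 17.0, L = (-19.1, -15.7). ∠DLR = 146.8° gives LR at 126° from the x-axis; with |LR| = 25.3, R = (-34.0, 4.73). Then |KR| = |R − K| = 13.2.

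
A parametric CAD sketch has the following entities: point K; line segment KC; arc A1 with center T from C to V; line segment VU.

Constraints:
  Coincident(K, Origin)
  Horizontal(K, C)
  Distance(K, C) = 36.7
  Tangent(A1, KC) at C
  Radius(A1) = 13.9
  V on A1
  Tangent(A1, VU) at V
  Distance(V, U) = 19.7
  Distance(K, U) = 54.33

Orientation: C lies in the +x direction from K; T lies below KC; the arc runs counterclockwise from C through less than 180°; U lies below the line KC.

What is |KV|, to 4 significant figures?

34.76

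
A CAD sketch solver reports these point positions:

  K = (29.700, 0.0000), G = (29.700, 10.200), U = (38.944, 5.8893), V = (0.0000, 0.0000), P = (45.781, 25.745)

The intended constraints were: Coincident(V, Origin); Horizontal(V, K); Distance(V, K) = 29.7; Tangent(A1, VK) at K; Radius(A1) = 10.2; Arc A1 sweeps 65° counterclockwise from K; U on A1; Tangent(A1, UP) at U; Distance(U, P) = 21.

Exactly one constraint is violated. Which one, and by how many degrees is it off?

Tangent(A1, UP) at U — off by 6.00°.

V = (0.00, 0.00) ✓; V.y = 0.00, K.y = 0.00 ✓; |VK| = 29.70 ✓; ∠(GK, KV) = 90.00° ✓; |GK| = 10.20 ✓; bearing(G→U) − bearing(G→K) = 65.00° ✓; |GU| = 10.20 ✓; ∠(GU, UP) = 84.00° ✗; |UP| = 21.00 ✓.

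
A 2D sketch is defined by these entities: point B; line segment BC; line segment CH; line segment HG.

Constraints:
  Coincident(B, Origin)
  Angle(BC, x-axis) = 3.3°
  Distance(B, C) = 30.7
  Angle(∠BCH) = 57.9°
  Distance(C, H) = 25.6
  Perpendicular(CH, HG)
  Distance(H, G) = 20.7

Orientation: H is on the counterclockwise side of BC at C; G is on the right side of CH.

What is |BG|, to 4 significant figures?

47.62

B is at the origin; BC runs at 3.3° with length 30.7, so C = 30.7·(cos 3.3°, sin 3.3°) = (30.65, 1.767). ∠BCH = 57.9°, so CH runs at 3.3° + (180° − 57.9°) = 125.4° from the x-axis; with |CH| = 25.6, H = C + 25.6·(cos 125.4°, sin 125.4°) = (15.82, 22.63). The perpendicularity gives HG at right angles to CH; with |HG| = 20.7 on the right of CH, G = H + 20.7·(0.8151, 0.5793) = (32.69, 34.63). Then |BG| = |G − B| = 47.62.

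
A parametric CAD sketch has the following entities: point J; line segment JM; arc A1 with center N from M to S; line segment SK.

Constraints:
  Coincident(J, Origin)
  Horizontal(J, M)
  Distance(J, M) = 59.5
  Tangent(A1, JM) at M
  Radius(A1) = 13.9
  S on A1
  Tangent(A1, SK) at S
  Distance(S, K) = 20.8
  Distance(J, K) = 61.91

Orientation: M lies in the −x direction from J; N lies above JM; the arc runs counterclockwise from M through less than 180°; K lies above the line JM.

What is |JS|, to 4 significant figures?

48.71

Checks: |NS| = 13.90 ✓; ∠(NS, SK) = 90.00° ✓; |SK| = 20.80 ✓; |JK| = 61.91 ✓.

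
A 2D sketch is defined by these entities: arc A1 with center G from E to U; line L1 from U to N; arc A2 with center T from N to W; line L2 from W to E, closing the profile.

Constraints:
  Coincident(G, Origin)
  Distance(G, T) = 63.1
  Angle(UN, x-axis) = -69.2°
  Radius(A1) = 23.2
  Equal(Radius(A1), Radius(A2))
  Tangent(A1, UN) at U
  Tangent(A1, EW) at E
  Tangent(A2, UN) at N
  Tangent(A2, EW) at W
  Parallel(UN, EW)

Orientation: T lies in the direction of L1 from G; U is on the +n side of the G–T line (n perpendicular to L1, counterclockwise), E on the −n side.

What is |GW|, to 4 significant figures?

67.23

Tangency of A1 to both parallel lines with radius 23.2 puts U and E at G ± 23.2·n: U = (21.69, 8.238), E = (-21.69, -8.238). Equal radii place N and W the same way about T: N = T + 23.2·n = (44.10, -50.75), W = T − 23.2·n = (0.7193, -67.23). Then |GW| = |W − G| = 67.23.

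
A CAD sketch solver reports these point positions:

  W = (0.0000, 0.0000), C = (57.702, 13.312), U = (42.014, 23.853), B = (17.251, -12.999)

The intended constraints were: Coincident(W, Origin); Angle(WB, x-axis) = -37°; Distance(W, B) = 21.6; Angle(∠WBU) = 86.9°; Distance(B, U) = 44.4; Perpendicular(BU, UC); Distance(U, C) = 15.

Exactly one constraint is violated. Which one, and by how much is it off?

Distance(U, C) = 15 — off by 3.90.

W = (0.00, 0.00) ✓; WB at -37.00° ✓; |WB| = 21.60 ✓; ∠WBU = 86.90° ✓; |BU| = 44.40 ✓; ∠(BU, UC) = 90.00° ✓; |UC| = 18.90 ✗.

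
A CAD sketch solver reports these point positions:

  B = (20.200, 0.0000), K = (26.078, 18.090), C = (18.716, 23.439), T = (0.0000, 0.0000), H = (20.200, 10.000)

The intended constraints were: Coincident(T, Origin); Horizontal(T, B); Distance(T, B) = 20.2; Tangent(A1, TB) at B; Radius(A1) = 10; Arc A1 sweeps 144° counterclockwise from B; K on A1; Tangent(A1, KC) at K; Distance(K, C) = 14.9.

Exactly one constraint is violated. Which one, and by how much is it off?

Distance(K, C) = 14.9 — off by 5.80.

T = (0.00, 0.00) ✓; T.y = 0.00, B.y = 0.00 ✓; |TB| = 20.20 ✓; ∠(HB, BT) = 90.00° ✓; |HB| = 10.00 ✓; bearing(H→K) − bearing(H→B) = 144.0° ✓; |HK| = 10.00 ✓; ∠(HK, KC) = 90.00° ✓; |KC| = 9.100 ✗.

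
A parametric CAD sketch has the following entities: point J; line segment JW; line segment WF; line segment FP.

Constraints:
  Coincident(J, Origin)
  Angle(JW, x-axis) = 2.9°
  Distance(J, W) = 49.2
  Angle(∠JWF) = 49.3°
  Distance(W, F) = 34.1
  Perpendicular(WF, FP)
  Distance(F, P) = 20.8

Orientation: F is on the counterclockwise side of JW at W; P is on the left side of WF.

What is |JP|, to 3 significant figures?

16.6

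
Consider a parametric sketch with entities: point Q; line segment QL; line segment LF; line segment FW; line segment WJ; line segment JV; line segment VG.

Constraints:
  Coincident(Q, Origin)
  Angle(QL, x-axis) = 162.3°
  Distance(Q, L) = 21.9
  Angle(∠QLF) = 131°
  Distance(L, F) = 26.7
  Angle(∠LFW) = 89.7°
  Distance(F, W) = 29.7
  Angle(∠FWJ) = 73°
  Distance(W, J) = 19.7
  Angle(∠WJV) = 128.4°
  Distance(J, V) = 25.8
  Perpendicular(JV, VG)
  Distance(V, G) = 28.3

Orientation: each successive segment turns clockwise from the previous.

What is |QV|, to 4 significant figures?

21.10

Q is at the origin; QL runs at 162.3° with length 21.9, so L = (-20.86, 6.658). ∠QLF = 131.0° gives LF at 113.3° from the x-axis; with |LF| = 26.7, F = (-31.42, 31.18). ∠LFW = 89.7° gives FW at 23.00° from the x-axis; with |FW| = 29.7, W = (-4.085, 42.79). ∠FWJ = 73.0° gives WJ at -84.00° from the x-axis; with |WJ| = 19.7, J = (-2.026, 23.19). ∠WJV = 128.4° gives JV at -135.6° from the x-axis; with |JV| = 25.8, V = (-20.46, 5.142). Then |QV| = |V − Q| = 21.10.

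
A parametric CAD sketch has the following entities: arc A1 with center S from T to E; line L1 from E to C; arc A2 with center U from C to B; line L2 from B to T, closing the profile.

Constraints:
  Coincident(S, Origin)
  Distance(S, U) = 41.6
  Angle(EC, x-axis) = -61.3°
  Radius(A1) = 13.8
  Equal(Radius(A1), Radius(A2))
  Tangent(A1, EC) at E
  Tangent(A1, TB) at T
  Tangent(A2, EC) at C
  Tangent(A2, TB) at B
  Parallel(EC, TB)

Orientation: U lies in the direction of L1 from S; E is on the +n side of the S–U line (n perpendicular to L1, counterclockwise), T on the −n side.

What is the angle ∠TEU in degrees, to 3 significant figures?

71.6°

The slot axis is L1's direction at -61.3°, so u = (cos -61.3°, sin -61.3°) = (0.480, -0.877) and n = (−sin -61.3°, cos -61.3°) = (0.877, 0.480). S is at the origin and U lies 41.6 along u from S, so U = 41.6·u = (20.0, -36.5). Tangency of A1 to both parallel lines with radius 13.8 puts E and T at S ± 13.8·n: E = (12.1, 6.63), T = (-12.1, -6.63). Then cos ∠TEU = ET·EU / (|ET||EU|), giving 71.6°.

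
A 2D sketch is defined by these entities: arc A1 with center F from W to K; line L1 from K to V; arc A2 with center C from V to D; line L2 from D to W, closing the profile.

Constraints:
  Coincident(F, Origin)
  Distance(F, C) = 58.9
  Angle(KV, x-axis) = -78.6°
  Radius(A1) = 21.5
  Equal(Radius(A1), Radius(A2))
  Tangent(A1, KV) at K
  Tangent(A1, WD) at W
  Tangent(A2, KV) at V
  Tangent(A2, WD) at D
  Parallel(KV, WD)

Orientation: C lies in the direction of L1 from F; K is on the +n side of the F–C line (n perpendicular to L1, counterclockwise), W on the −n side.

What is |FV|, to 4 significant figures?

62.70

Tangency of A1 to both parallel lines with radius 21.5 puts K and W at F ± 21.5·n: K = (21.08, 4.250), W = (-21.08, -4.250). Equal radii place V and D the same way about C: V = C + 21.5·n = (32.72, -53.49), D = C − 21.5·n = (-9.434, -61.99). Then |FV| = |V − F| = 62.70.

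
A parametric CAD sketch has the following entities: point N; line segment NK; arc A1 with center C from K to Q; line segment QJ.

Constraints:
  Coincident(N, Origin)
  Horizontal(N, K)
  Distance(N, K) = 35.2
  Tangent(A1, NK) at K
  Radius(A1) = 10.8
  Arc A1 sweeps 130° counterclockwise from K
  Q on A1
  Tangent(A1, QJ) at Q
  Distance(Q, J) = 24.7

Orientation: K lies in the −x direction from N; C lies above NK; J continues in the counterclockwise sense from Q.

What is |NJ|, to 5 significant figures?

56.359

On A1, K sits at bearing -90° from C; a 130° counterclockwise sweep puts Q at bearing 40°, so Q = C + 10.8·(cos 40°, sin 40°) = (-26.927, 17.742). Tangency of A1 to QJ means the radius CQ is perpendicular to QJ, so QJ runs along (−sin 40°, cos 40°); with |QJ| = 24.7, J = (-42.804, 36.663). Then |NJ| = |J − N| = 56.359.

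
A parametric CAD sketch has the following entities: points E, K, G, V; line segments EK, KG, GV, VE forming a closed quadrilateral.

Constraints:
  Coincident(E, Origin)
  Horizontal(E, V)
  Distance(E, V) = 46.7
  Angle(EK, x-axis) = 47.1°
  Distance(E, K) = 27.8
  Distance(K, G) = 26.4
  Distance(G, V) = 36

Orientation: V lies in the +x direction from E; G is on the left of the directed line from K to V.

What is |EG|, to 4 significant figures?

53.89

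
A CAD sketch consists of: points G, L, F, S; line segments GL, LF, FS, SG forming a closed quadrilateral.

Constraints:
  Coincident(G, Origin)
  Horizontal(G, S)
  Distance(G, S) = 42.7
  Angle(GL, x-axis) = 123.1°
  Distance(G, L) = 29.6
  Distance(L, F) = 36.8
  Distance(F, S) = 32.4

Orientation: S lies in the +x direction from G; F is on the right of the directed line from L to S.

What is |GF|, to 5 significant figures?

10.337

Checks: |LF| = 36.80 ✓; |FS| = 32.40 ✓.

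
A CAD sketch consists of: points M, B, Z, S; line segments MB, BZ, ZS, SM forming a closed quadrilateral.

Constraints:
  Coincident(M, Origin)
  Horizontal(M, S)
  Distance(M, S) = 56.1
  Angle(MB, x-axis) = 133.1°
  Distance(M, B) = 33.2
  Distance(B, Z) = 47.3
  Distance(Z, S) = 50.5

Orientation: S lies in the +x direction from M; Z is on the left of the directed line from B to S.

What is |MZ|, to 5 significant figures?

44.065

M is at the origin; M and S share the same y with |MS| = 56.1 and S in +x, so S = (56.1, 0). MB runs at 133.1° with |MB| = 33.2, so B = (-22.685, 24.241). Z is determined by |BZ| = 47.3 and |ZS| = 50.5 together: it lies at the intersection of circle(B, 47.3) and circle(S, 50.5). With |BS| = 82.430, the foot of the radical line on BS is 39.317 from B and the perpendicular offset is √(47.3² − 39.317²) = 26.296. Taking the left-of-BS solution: Z = (22.627, 37.812).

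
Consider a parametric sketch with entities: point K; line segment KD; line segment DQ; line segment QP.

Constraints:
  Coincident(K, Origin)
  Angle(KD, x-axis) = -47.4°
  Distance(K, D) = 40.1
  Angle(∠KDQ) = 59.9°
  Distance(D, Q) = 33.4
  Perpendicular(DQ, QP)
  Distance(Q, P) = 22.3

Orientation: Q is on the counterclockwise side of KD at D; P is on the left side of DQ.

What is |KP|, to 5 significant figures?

18.171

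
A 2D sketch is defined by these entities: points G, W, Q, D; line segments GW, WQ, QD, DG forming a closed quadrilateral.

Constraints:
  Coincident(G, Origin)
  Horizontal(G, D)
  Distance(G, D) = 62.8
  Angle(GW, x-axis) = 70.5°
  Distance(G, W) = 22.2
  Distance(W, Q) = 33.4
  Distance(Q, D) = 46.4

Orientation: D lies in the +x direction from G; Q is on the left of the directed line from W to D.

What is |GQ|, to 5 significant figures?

52.417

Checks: |WQ| = 33.40 ✓; |QD| = 46.40 ✓.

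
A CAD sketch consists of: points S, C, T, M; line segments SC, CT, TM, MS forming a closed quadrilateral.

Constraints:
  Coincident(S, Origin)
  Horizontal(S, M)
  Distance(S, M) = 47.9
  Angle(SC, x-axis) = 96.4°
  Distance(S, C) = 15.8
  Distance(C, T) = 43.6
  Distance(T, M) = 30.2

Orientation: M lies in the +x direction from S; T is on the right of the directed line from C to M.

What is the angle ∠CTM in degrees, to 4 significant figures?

87.82°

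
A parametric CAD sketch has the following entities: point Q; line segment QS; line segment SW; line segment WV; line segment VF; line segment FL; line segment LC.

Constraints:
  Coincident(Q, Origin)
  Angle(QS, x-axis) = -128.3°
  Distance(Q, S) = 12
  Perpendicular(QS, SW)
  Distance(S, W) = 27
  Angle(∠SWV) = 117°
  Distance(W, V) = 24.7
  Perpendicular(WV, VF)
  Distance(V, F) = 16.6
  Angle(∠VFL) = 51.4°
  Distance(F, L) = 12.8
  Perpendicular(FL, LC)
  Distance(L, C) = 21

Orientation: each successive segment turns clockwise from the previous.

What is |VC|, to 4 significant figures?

8.390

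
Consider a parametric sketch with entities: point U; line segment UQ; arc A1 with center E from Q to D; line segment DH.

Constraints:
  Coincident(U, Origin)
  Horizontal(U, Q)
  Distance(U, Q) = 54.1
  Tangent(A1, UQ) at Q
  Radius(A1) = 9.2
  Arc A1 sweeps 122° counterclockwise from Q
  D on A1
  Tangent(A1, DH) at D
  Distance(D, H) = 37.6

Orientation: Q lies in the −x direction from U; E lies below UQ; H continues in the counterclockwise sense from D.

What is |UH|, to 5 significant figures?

62.246

U is at the origin; UQ is horizontal with |UQ| = 54.1 and Q on the −x side, so Q = (-54.100, 0.0000). Since A1 is tangent to UQ there, EQ ⟂ UQ, so E = Q + (0, -9.2) = (-54.100, -9.2000). On A1, Q sits at bearing 90° from E; a 122° counterclockwise sweep puts D at bearing 212°, so D = E + 9.2·(cos 212°, sin 212°) = (-61.902, -14.075). Since A1 is tangent to DH there, ED ⟂ DH, so DH runs along (−sin 212°, cos 212°); with |DH| = 37.6, H = (-41.977, -45.962). Then |UH| = |H − U| = 62.246.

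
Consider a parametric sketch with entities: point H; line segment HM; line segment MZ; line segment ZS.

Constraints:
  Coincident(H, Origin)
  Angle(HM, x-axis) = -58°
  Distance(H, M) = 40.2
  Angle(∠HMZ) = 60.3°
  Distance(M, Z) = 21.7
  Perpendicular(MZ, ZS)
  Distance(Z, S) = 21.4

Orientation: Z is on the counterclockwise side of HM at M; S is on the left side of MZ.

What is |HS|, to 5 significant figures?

13.636

∠HMZ = 60.3°, so MZ runs at -58.0° + (180° − 60.3°) = 61.700° from the x-axis; with |MZ| = 21.7, Z = M + 21.7·(cos 61.700°, sin 61.700°) = (31.590, -14.985). MZ ⟂ ZS; with |ZS| = 21.4 on the left of MZ, S = Z + 21.4·(-0.88048, 0.47409) = (12.748, -4.8397). Then |HS| = |S − H| = 13.636.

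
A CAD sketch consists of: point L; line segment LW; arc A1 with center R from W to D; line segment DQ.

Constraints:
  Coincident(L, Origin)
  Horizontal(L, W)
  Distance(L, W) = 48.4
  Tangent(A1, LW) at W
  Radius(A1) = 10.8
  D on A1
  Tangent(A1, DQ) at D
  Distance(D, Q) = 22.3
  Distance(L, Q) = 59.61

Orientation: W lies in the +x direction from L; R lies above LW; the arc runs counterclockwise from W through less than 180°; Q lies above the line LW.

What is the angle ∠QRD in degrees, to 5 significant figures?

64.159°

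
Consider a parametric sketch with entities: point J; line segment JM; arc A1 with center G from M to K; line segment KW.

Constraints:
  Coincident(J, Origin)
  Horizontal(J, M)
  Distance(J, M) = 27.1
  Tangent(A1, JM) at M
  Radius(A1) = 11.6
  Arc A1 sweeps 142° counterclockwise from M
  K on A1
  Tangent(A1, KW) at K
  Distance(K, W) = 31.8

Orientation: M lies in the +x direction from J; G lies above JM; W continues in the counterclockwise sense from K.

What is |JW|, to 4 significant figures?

41.35

J is at the origin; J and M share the same y with |JM| = 27.1 and M on the +x side, so M = (27.10, 0.000). Tangency of A1 to JM means the radius GM is perpendicular to JM, so G = M + (0, 11.6) = (27.10, 11.60). On A1, M sits at bearing -90° from G; a 142° counterclockwise sweep puts K at bearing 52°, so K = G + 11.6·(cos 52°, sin 52°) = (34.24, 20.74). Since A1 is tangent to KW there, GK ⟂ KW, so KW runs along (−sin 52°, cos 52°); with |KW| = 31.8, W = (9.183, 40.32). Then |JW| = |W − J| = 41.35.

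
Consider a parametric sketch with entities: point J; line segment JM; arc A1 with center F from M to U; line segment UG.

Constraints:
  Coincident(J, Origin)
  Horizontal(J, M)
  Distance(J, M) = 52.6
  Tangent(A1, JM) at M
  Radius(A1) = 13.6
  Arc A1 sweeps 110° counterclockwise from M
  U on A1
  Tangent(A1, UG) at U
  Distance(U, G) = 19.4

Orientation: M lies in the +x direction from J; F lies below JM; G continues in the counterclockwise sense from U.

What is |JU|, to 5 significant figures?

43.804

J is at the origin; JM is horizontal with |JM| = 52.6 and M on the +x side, so M = (52.600, 0.0000). Tangency of A1 to JM means the radius FM is perpendicular to JM, so F = M + (0, -13.6) = (52.600, -13.600). On A1, M sits at bearing 90° from F; a 110° counterclockwise sweep puts U at bearing 200°, so U = F + 13.6·(cos 200°, sin 200°) = (39.820, -18.251). Then |JU| = |U − J| = 43.804.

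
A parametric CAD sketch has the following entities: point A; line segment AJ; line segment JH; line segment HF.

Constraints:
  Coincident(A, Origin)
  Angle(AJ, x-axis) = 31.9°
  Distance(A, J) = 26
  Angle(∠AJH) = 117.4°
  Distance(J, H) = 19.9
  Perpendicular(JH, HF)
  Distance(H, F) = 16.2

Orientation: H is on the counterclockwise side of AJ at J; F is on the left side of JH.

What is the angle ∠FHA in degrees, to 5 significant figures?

54.080°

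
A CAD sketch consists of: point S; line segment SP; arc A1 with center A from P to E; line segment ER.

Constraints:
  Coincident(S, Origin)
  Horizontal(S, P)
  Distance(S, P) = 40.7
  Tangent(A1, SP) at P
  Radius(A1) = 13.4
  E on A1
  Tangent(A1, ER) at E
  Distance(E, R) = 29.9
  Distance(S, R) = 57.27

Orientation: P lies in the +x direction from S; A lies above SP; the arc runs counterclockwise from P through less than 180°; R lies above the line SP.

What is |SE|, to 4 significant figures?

55.82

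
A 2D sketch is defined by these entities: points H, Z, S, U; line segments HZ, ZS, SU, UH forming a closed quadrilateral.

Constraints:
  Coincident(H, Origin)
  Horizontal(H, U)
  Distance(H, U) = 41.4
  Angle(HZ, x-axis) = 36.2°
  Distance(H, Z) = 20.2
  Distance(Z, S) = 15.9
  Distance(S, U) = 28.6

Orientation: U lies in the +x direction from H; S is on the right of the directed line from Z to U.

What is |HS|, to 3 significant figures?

13.5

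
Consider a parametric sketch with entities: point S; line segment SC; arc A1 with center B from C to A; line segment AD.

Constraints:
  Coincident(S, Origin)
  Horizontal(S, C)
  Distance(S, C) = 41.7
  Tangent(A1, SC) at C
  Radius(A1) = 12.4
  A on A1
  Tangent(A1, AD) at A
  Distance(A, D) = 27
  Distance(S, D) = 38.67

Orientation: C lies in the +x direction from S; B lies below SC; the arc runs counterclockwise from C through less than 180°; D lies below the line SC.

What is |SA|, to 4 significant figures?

31.17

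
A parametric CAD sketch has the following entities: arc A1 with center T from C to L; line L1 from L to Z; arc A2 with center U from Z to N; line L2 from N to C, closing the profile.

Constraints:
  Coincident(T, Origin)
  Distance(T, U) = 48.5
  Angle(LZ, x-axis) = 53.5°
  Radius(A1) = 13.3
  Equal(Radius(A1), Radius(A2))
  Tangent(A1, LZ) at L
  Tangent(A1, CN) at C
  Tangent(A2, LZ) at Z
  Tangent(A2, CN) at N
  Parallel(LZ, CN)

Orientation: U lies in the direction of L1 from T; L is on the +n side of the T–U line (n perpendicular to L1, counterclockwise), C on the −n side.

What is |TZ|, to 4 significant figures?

50.29

Tangency of A1 to both parallel lines with radius 13.3 puts L and C at T ± 13.3·n: L = (-10.69, 7.911), C = (10.69, -7.911). Equal radii place Z and N the same way about U: Z = U + 13.3·n = (18.16, 46.90), N = U − 13.3·n = (39.54, 31.08). Then |TZ| = |Z − T| = 50.29.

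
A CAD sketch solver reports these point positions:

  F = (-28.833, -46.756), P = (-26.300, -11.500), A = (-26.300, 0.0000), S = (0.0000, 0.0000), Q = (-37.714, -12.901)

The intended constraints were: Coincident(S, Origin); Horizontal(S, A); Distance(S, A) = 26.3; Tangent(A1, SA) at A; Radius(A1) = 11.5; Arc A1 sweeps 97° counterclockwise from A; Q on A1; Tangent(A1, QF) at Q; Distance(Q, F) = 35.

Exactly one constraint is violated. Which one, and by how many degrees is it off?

Tangent(A1, QF) at Q — off by 7.70°.

S = (0.00, 0.00) ✓; S.y = 0.00, A.y = 0.00 ✓; |SA| = 26.30 ✓; ∠(PA, AS) = 90.00° ✓; |PA| = 11.50 ✓; bearing(P→Q) − bearing(P→A) = 97.00° ✓; |PQ| = 11.50 ✓; ∠(PQ, QF) = 82.30° ✗; |QF| = 35.00 ✓.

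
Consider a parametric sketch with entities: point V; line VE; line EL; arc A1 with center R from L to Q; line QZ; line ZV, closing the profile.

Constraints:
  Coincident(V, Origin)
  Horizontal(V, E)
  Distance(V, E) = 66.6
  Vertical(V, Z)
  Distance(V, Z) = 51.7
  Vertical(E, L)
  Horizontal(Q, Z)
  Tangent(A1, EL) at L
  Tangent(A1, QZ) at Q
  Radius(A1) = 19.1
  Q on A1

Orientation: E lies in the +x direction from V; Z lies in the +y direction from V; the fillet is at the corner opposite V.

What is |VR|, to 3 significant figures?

57.6

V and Z share the same x with |VZ| = 51.7 and Z on the +y side, so Z = (0.00, 51.7). The virtual corner opposite V is at (66.6, 51.7). Tangency of A1 to EL means the radius RL is perpendicular to EL and tangency of A1 to QZ means the radius RQ is perpendicular to QZ, with radius 19.1, so the center R sits 19.1 in from both sides at R = (47.5, 32.6). Then |VR| = |R − V| = 57.6.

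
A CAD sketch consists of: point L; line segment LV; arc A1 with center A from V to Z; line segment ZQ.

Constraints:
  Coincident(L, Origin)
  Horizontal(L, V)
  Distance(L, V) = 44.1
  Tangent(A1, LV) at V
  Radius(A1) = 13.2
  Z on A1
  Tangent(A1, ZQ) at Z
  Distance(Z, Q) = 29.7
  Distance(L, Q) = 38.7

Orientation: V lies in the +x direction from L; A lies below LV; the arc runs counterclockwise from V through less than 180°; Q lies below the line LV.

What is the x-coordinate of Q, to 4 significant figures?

18.93

L is at the origin; LV is horizontal with |LV| = 44.1 and V on the +x side, so V = (44.10, 0.000). Tangency of A1 to LV means the radius AV is perpendicular to LV, so A = V + (0, -13.2) = (44.10, -13.20). Since AZ ⟂ ZQ (tangency), |AQ| = √(13.2² + 29.7²) = 32.50 regardless of where Z sits on A1. So Q lies on both circle(L, 38.7) and circle(A, 32.50); the below-LV intersection is Q = (18.93, -33.76). Z is the foot of the tangent from Q: Z = (32.32, -7.248).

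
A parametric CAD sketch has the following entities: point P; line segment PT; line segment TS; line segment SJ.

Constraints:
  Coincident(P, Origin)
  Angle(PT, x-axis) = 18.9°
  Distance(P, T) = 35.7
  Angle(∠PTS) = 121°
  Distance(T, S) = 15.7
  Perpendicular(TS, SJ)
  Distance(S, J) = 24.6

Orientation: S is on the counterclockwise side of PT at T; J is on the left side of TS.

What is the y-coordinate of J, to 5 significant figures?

32.072

∠PTS = 121.0°, so TS runs at 18.9° + (180° − 121.0°) = 77.900° from the x-axis; with |TS| = 15.7, S = T + 15.7·(cos 77.900°, sin 77.900°) = (37.066, 26.915). TS ⟂ SJ; with |SJ| = 24.6 on the left of TS, J = S + 24.6·(-0.97778, 0.20962) = (13.013, 32.072). So J.y = 32.072.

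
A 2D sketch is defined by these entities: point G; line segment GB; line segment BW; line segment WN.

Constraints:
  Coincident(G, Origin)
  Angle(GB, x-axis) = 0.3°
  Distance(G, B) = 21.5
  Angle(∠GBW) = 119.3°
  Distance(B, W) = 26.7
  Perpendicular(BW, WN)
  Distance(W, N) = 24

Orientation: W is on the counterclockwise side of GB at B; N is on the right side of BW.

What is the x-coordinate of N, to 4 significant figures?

55.43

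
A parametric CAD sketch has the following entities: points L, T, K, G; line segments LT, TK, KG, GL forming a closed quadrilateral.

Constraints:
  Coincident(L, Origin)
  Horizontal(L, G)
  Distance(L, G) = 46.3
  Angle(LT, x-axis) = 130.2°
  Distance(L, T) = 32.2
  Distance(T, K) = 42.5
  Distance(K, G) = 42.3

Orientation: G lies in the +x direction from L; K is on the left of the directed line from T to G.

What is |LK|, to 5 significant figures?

39.563

L is at the origin; LG is horizontal with |LG| = 46.3 and G in +x, so G = (46.3, 0). LT runs at 130.2° with |LT| = 32.2, so T = (-20.784, 24.594). K is determined by |TK| = 42.5 and |KG| = 42.3 together: it lies at the intersection of circle(T, 42.5) and circle(G, 42.3). With |TG| = 71.450, the foot of the radical line on TG is 35.844 from T and the perpendicular offset is √(42.5² − 35.844²) = 22.836. Taking the left-of-TG solution: K = (20.730, 33.697).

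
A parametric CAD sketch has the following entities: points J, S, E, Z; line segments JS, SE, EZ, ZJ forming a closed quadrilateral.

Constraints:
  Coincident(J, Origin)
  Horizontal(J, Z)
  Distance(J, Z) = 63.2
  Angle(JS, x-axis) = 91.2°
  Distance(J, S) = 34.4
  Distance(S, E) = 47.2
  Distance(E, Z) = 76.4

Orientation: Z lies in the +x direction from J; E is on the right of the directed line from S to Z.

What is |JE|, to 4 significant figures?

16.78

Checks: |SE| = 47.20 ✓; |EZ| = 76.40 ✓.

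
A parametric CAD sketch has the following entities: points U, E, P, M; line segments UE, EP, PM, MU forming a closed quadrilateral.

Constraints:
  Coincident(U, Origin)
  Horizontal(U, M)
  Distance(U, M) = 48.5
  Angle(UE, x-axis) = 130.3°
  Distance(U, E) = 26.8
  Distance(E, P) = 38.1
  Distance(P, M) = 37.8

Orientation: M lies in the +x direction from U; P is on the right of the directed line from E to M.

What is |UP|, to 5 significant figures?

12.111

Checks: |EP| = 38.10 ✓; |PM| = 37.80 ✓.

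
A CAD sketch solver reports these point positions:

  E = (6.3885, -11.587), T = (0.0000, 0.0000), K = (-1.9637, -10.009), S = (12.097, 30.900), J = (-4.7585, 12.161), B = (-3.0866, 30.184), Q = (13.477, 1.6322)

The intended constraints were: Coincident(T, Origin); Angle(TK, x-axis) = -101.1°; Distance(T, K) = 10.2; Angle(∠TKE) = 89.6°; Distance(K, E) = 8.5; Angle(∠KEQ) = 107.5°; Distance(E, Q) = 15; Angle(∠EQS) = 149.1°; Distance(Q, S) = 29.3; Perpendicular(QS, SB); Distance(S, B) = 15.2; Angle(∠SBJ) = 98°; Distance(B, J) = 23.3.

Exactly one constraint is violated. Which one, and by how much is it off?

Distance(B, J) = 23.3 — off by 5.20.

T = (0.00, 0.00) ✓; TK at -101.1° ✓; |TK| = 10.20 ✓; ∠TKE = 89.60° ✓; |KE| = 8.500 ✓; ∠KEQ = 107.5° ✓; |EQ| = 15.00 ✓; ∠EQS = 149.1° ✓; |QS| = 29.30 ✓; ∠(QS, SB) = 90.00° ✓; |SB| = 15.20 ✓; ∠SBJ = 98.00° ✓; |BJ| = 18.10 ✗.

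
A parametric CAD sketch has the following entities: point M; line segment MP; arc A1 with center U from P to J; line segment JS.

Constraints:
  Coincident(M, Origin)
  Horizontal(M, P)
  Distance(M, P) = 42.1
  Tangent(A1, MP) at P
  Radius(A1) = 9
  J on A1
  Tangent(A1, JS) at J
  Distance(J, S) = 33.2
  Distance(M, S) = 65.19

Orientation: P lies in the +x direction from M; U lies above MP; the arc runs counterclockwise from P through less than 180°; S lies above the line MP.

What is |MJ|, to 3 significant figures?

52.0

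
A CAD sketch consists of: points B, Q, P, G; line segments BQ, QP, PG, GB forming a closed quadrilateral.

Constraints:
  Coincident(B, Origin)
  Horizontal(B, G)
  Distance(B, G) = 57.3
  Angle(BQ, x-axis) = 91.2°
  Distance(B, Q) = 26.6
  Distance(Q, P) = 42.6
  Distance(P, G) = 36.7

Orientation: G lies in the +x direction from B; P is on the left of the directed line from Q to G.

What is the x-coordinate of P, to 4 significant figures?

41.54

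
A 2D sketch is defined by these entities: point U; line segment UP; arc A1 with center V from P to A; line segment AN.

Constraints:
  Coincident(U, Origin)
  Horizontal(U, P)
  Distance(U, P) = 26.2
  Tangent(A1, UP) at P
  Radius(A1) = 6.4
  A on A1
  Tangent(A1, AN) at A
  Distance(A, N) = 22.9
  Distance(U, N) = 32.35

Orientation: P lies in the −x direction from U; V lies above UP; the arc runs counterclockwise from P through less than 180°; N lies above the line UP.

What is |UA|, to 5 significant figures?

20.597

Checks: ∠(VP, PU) = 90.00° ✓; |VP| = 6.400 ✓; |VA| = 6.400 ✓; ∠(VA, AN) = 90.00° ✓; |AN| = 22.90 ✓; |UN| = 32.35 ✓.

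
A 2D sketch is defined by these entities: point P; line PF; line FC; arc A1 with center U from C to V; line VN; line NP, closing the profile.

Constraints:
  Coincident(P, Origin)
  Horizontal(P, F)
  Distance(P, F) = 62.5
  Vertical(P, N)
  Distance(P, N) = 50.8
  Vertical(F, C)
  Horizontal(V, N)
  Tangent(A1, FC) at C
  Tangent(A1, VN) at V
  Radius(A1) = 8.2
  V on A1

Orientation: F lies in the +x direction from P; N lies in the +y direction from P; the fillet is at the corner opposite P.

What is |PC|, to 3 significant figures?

75.6

P is at the origin; P and F share the same y with |PF| = 62.5 and F on the +x side, so F = (62.5, 0.00). P and N share the same x with |PN| = 50.8 and N on the +y side, so N = (0.00, 50.8). The virtual corner opposite P is at (62.5, 50.8). Since A1 is tangent to FC there, UC ⟂ FC and tangency of A1 to VN means the radius UV is perpendicular to VN, with radius 8.2, so the center U sits 8.2 in from both sides at U = (54.3, 42.6). That places the tangent points at C = (62.5, 42.6) on FC and V = (54.3, 50.8) on VN. Then |PC| = |C − P| = 75.6.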